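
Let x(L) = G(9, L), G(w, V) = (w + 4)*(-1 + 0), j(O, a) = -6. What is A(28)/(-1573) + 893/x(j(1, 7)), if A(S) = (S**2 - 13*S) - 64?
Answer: -108409/1573 ≈ -68.919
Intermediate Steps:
A(S) = -64 + S**2 - 13*S
G(w, V) = -4 - w (G(w, V) = (4 + w)*(-1) = -4 - w)
x(L) = -13 (x(L) = -4 - 1*9 = -4 - 9 = -13)
A(28)/(-1573) + 893/x(j(1, 7)) = (-64 + 28**2 - 13*28)/(-1573) + 893/(-13) = (-64 + 784 - 364)*(-1/1573) + 893*(-1/13) = 356*(-1/1573) - 893/13 = -356/1573 - 893/13 = -108409/1573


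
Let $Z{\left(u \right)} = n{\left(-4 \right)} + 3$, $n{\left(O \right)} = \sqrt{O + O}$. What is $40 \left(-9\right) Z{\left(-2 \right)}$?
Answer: $-1080 - 720 i \sqrt{2} \approx -1080.0 - 1018.2 i$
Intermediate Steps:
$n{\left(O \right)} = \sqrt{2} \sqrt{O}$ ($n{\left(O \right)} = \sqrt{2 O} = \sqrt{2} \sqrt{O}$)
$Z{\left(u \right)} = 3 + 2 i \sqrt{2}$ ($Z{\left(u \right)} = \sqrt{2} \sqrt{-4} + 3 = \sqrt{2} \cdot 2 i + 3 = 2 i \sqrt{2} + 3 = 3 + 2 i \sqrt{2}$)
$40 \left(-9\right) Z{\left(-2 \right)} = 40 \left(-9\right) \left(3 + 2 i \sqrt{2}\right) = - 360 \left(3 + 2 i \sqrt{2}\right) = -1080 - 720 i \sqrt{2}$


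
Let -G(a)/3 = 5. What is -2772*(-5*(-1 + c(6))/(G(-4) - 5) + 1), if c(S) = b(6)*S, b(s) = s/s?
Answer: -6237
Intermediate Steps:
b(s) = 1
c(S) = S (c(S) = 1*S = S)
G(a) = -15 (G(a) = -3*5 = -15)
-2772*(-5*(-1 + c(6))/(G(-4) - 5) + 1) = -2772*(-5*(-1 + 6)/(-15 - 5) + 1) = -2772*(-25/(-20) + 1) = -2772*(-25*(-1)/20 + 1) = -2772*(-5*(-1/4) + 1) = -2772*(5/4 + 1) = -2772*9/4 = -6237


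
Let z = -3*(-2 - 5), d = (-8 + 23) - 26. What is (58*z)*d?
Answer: -13398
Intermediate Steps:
d = -11 (d = 15 - 26 = -11)
z = 21 (z = -3*(-7) = 21)
(58*z)*d = (58*21)*(-11) = 1218*(-11) = -13398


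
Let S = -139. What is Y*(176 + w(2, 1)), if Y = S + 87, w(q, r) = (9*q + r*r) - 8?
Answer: -9724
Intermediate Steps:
w(q, r) = -8 + r**2 + 9*q (w(q, r) = (9*q + r**2) - 8 = (r**2 + 9*q) - 8 = -8 + r**2 + 9*q)
Y = -52 (Y = -139 + 87 = -52)
Y*(176 + w(2, 1)) = -52*(176 + (-8 + 1**2 + 9*2)) = -52*(176 + (-8 + 1 + 18)) = -52*(176 + 11) = -52*187 = -9724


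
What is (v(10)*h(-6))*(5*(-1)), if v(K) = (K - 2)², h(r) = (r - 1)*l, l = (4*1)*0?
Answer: 0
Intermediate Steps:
l = 0 (l = 4*0 = 0)
h(r) = 0 (h(r) = (r - 1)*0 = (-1 + r)*0 = 0)
v(K) = (-2 + K)²
(v(10)*h(-6))*(5*(-1)) = ((-2 + 10)²*0)*(5*(-1)) = (8²*0)*(-5) = (64*0)*(-5) = 0*(-5) = 0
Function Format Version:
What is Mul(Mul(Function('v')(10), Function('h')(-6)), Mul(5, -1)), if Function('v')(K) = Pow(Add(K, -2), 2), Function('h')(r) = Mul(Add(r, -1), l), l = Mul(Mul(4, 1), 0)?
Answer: 0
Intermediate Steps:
l = 0 (l = Mul(4, 0) = 0)
Function('h')(r) = 0 (Function('h')(r) = Mul(Add(r, -1), 0) = Mul(Add(-1, r), 0) = 0)
Function('v')(K) = Pow(Add(-2, K), 2)
Mul(Mul(Function('v')(10), Function('h')(-6)), Mul(5, -1)) = Mul(Mul(Pow(Add(-2, 10), 2), 0), Mul(5, -1)) = Mul(Mul(Pow(8, 2), 0), -5) = Mul(Mul(64, 0), -5) = Mul(0, -5) = 0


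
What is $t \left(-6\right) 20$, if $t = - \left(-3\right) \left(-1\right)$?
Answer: $360$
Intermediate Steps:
$t = -3$ ($t = \left(-1\right) 3 = -3$)
$t \left(-6\right) 20 = \left(-3\right) \left(-6\right) 20 = 18 \cdot 20 = 360$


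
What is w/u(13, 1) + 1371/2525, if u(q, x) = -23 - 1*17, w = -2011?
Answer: 1026523/20200 ≈ 50.818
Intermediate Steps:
u(q, x) = -40 (u(q, x) = -23 - 17 = -40)
w/u(13, 1) + 1371/2525 = -2011/(-40) + 1371/2525 = -2011*(-1/40) + 1371*(1/2525) = 2011/40 + 1371/2525 = 1026523/20200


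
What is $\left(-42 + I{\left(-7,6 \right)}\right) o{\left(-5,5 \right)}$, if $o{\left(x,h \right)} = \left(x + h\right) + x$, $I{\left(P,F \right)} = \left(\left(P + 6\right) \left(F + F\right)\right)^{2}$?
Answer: $-510$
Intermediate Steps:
$I{\left(P,F \right)} = 4 F^{2} \left(6 + P\right)^{2}$ ($I{\left(P,F \right)} = \left(\left(6 + P\right) 2 F\right)^{2} = \left(2 F \left(6 + P\right)\right)^{2} = 4 F^{2} \left(6 + P\right)^{2}$)
$o{\left(x,h \right)} = h + 2 x$ ($o{\left(x,h \right)} = \left(h + x\right) + x = h + 2 x$)
$\left(-42 + I{\left(-7,6 \right)}\right) o{\left(-5,5 \right)} = \left(-42 + 4 \cdot 6^{2} \left(6 - 7\right)^{2}\right) \left(5 + 2 \left(-5\right)\right) = \left(-42 + 4 \cdot 36 \left(-1\right)^{2}\right) \left(5 - 10\right) = \left(-42 + 4 \cdot 36 \cdot 1\right) \left(-5\right) = \left(-42 + 144\right) \left(-5\right) = 102 \left(-5\right) = -510$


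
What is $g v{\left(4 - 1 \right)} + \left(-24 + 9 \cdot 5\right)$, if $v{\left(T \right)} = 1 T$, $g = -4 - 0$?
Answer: $9$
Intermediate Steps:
$g = -4$ ($g = -4 + 0 = -4$)
$v{\left(T \right)} = T$
$g v{\left(4 - 1 \right)} + \left(-24 + 9 \cdot 5\right) = - 4 \left(4 - 1\right) + \left(-24 + 9 \cdot 5\right) = \left(-4\right) 3 + \left(-24 + 45\right) = -12 + 21 = 9$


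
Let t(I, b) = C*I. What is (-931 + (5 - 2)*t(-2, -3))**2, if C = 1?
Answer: 877969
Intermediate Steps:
t(I, b) = I (t(I, b) = 1*I = I)
(-931 + (5 - 2)*t(-2, -3))**2 = (-931 + (5 - 2)*(-2))**2 = (-931 + 3*(-2))**2 = (-931 - 6)**2 = (-937)**2 = 877969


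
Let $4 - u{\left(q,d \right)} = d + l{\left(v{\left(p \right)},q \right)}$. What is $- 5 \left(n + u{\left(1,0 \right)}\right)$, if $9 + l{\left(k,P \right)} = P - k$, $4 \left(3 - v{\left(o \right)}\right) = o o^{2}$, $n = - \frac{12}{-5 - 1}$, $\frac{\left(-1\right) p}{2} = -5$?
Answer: $1165$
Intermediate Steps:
$p = 10$ ($p = \left(-2\right) \left(-5\right) = 10$)
$n = 2$ ($n = - \frac{12}{-6} = \left(-12\right) \left(- \frac{1}{6}\right) = 2$)
$v{\left(o \right)} = 3 - \frac{o^{3}}{4}$ ($v{\left(o \right)} = 3 - \frac{o o^{2}}{4} = 3 - \frac{o^{3}}{4}$)
$l{\left(k,P \right)} = -9 + P - k$ ($l{\left(k,P \right)} = -9 + \left(P - k\right) = -9 + P - k$)
$u{\left(q,d \right)} = -234 - d - q$ ($u{\left(q,d \right)} = 4 - \left(d - \left(12 - 250 - q\right)\right) = 4 - \left(d - \left(-238 - q\right)\right) = 4 - \left(d + \left(-9 + q + 247\right)\right) = 4 - \left(d + \left(238 + q\right)\right) = 4 - \left(238 + d + q\right) = -234 - d - q$)
$- 5 \left(n + u{\left(1,0 \right)}\right) = - 5 \left(2 - 235\right) = \left(-5\right) \left(-233\right) = 1165$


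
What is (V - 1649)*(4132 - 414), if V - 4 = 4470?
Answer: 10503350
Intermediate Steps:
V = 4474 (V = 4 + 4470 = 4474)
(V - 1649)*(4132 - 414) = (4474 - 1649)*(4132 - 414) = 2825*3718 = 10503350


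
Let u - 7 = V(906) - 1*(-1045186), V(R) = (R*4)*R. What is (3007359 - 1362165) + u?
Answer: 5973731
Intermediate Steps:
V(R) = 4*R**2 (V(R) = (4*R)*R = 4*R**2)
u = 4328537 (u = 7 + (4*906**2 - 1*(-1045186)) = 7 + (4*820836 + 1045186) = 7 + (3283344 + 1045186) = 7 + 4328530 = 4328537)
(3007359 - 1362165) + u = (3007359 - 1362165) + 4328537 = 1645194 + 4328537 = 5973731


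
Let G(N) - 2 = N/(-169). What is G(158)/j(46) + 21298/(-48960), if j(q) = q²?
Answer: -950929649/2188536480 ≈ -0.43450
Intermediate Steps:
G(N) = 2 - N/169 (G(N) = 2 + N/(-169) = 2 + N*(-1/169) = 2 - N/169)
G(158)/j(46) + 21298/(-48960) = (2 - 1/169*158)/(46²) + 21298/(-48960) = (2 - 158/169)/2116 + 21298*(-1/48960) = (180/169)*(1/2116) - 10649/24480 = 45/89401 - 10649/24480 = -950929649/2188536480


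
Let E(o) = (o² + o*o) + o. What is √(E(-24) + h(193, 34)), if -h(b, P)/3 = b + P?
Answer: √447 ≈ 21.142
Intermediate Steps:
h(b, P) = -3*P - 3*b (h(b, P) = -3*(b + P) = -3*(P + b) = -3*P - 3*b)
E(o) = o + 2*o² (E(o) = (o² + o²) + o = 2*o² + o = o + 2*o²)
√(E(-24) + h(193, 34)) = √(-24*(1 + 2*(-24)) + (-3*34 - 3*193)) = √(-24*(1 - 48) + (-102 - 579)) = √(-24*(-47) - 681) = √(1128 - 681) = √447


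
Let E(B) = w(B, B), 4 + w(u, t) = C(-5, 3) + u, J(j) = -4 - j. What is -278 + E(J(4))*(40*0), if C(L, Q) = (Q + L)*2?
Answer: -278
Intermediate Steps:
C(L, Q) = 2*L + 2*Q (C(L, Q) = (L + Q)*2 = 2*L + 2*Q)
w(u, t) = -8 + u (w(u, t) = -4 + ((2*(-5) + 2*3) + u) = -4 + ((-10 + 6) + u) = -4 + (-4 + u) = -8 + u)
E(B) = -8 + B
-278 + E(J(4))*(40*0) = -278 + (-8 + (-4 - 1*4))*(40*0) = -278 + (-8 + (-4 - 4))*0 = -278 + (-8 - 8)*0 = -278 - 16*0 = -278 + 0 = -278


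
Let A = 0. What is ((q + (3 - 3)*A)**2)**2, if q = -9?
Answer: 6561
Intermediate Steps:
((q + (3 - 3)*A)**2)**2 = ((-9 + (3 - 3)*0)**2)**2 = ((-9 + 0*0)**2)**2 = ((-9 + 0)**2)**2 = ((-9)**2)**2 = 81**2 = 6561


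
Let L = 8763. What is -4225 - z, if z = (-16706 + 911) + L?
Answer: 2807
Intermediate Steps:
z = -7032 (z = (-16706 + 911) + 8763 = -15795 + 8763 = -7032)
-4225 - z = -4225 - 1*(-7032) = -4225 + 7032 = 2807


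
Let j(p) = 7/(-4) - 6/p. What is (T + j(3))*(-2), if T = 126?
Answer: -489/2 ≈ -244.50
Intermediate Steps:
j(p) = -7/4 - 6/p (j(p) = 7*(-¼) - 6/p = -7/4 - 6/p)
(T + j(3))*(-2) = (126 + (-7/4 - 6/3))*(-2) = (126 + (-7/4 - 6*⅓))*(-2) = (126 + (-7/4 - 2))*(-2) = (126 - 15/4)*(-2) = (489/4)*(-2) = -489/2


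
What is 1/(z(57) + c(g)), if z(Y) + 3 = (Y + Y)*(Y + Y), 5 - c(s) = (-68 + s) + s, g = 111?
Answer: 1/12844 ≈ 7.7857e-5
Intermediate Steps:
c(s) = 73 - 2*s (c(s) = 5 - ((-68 + s) + s) = 5 - (-68 + 2*s) = 5 + (68 - 2*s) = 73 - 2*s)
z(Y) = -3 + 4*Y² (z(Y) = -3 + (Y + Y)*(Y + Y) = -3 + (2*Y)*(2*Y) = -3 + 4*Y²)
1/(z(57) + c(g)) = 1/((-3 + 4*57²) + (73 - 2*111)) = 1/((-3 + 4*3249) + (73 - 222)) = 1/((-3 + 12996) - 149) = 1/(12993 - 149) = 1/12844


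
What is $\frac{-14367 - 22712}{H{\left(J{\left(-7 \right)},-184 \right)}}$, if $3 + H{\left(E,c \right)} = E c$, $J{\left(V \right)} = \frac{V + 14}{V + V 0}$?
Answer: $- \frac{37079}{181} \approx -204.86$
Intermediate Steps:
$J{\left(V \right)} = \frac{14 + V}{V}$ ($J{\left(V \right)} = \frac{14 + V}{V + 0} = \frac{14 + V}{V}$)
$H{\left(E,c \right)} = -3 + E c$
$\frac{-14367 - 22712}{H{\left(J{\left(-7 \right)},-184 \right)}} = \frac{-14367 - 22712}{-3 + \frac{14 - 7}{-7} \left(-184\right)} = \frac{-14367 - 22712}{-3 + \left(- \frac{1}{7}\right) 7 \left(-184\right)} = - \frac{37079}{-3 - -184} = - \frac{37079}{-3 + 184} = - \frac{37079}{181}$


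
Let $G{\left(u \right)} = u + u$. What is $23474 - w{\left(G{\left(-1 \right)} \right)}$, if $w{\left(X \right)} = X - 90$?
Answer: $23566$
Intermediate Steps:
$G{\left(u \right)} = 2 u$
$w{\left(X \right)} = -90 + X$
$23474 - w{\left(G{\left(-1 \right)} \right)} = 23474 - \left(-90 + 2 \left(-1\right)\right) = 23474 - \left(-90 - 2\right) = 23474 - -92 = 23474 + 92 = 23566$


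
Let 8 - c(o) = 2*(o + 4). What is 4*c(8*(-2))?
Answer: 128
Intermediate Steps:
c(o) = -2*o (c(o) = 8 - 2*(o + 4) = 8 - 2*(4 + o) = 8 - (8 + 2*o) = 8 + (-8 - 2*o) = -2*o)
4*c(8*(-2)) = 4*(-16*(-2)) = 4*(-2*(-16)) = 4*32 = 128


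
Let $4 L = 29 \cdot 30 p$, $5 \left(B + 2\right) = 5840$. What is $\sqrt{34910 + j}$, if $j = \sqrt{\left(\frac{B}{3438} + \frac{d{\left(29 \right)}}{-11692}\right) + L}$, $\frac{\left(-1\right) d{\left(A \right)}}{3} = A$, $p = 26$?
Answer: $\frac{\sqrt{391720873970469240 + 3349758 \sqrt{63457957877076197}}}{3349758} \approx 187.04$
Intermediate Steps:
$d{\left(A \right)} = - 3 A$
$B = 1166$ ($B = -2 + \frac{1}{5} \cdot 5840 = -2 + 1168 = 1166$)
$L = 5655$ ($L = \frac{29 \cdot 30 \cdot 26}{4} = \frac{870 \cdot 26}{4} = \frac{1}{4} \cdot 22620 = 5655$)
$j = \frac{\sqrt{63457957877076197}}{3349758}$ ($j = \sqrt{\left(\frac{1166}{3438} + \frac{\left(-3\right) 29}{-11692}\right) + 5655} = \sqrt{\left(1166 \cdot \frac{1}{3438} - - \frac{87}{11692}\right) + 5655} = \sqrt{\left(\frac{583}{1719} + \frac{87}{11692}\right) + 5655} = \sqrt{\frac{6965989}{20098548} + 5655} = \sqrt{\frac{113664254929}{20098548}} = \frac{\sqrt{63457957877076197}}{3349758} \approx 75.202$)
$\sqrt{34910 + j} = \sqrt{34910 + \frac{\sqrt{63457957877076197}}{3349758}}$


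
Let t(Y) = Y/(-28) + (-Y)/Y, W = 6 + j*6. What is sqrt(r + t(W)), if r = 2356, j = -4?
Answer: sqrt(461706)/14 ≈ 48.535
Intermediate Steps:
W = -18 (W = 6 - 4*6 = 6 - 24 = -18)
t(Y) = -1 - Y/28 (t(Y) = Y*(-1/28) - 1 = -Y/28 - 1 = -1 - Y/28)
sqrt(r + t(W)) = sqrt(2356 + (-1 - 1/28*(-18))) = sqrt(2356 + (-1 + 9/14)) = sqrt(2356 - 5/14) = sqrt(32979/14) = sqrt(461706)/14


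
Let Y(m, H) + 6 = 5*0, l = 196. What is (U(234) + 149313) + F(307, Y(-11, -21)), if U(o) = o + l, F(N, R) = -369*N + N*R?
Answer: 34618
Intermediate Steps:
Y(m, H) = -6 (Y(m, H) = -6 + 5*0 = -6 + 0 = -6)
U(o) = 196 + o (U(o) = o + 196 = 196 + o)
(U(234) + 149313) + F(307, Y(-11, -21)) = ((196 + 234) + 149313) + 307*(-369 - 6) = (430 + 149313) + 307*(-375) = 149743 - 115125 = 34618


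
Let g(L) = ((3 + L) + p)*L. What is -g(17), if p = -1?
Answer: -323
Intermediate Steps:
g(L) = L*(2 + L) (g(L) = ((3 + L) - 1)*L = (2 + L)*L = L*(2 + L))
-g(17) = -17*(2 + 17) = -17*19 = -1*323 = -323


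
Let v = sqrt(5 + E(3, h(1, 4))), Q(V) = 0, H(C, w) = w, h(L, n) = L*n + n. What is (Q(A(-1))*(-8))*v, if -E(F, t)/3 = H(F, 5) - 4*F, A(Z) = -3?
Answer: 0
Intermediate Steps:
h(L, n) = n + L*n
E(F, t) = -15 + 12*F (E(F, t) = -3*(5 - 4*F) = -15 + 12*F)
v = sqrt(26) (v = sqrt(5 + (-15 + 12*3)) = sqrt(5 + (-15 + 36)) = sqrt(5 + 21) = sqrt(26) ≈ 5.0990)
(Q(A(-1))*(-8))*v = (0*(-8))*sqrt(26) = 0*sqrt(26) = 0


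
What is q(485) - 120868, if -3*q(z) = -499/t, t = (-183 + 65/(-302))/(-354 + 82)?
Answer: -20022252068/165993 ≈ -1.2062e+5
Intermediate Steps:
t = 55331/82144 (t = (-183 + 65*(-1/302))/(-272) = (-183 - 65/302)*(-1/272) = -55331/302*(-1/272) = 55331/82144 ≈ 0.67358)
q(z) = 40989856/165993 (q(z) = -(-499)/(3*55331/82144) = -(-499)*82144/(3*55331) = -1/3*(-40989856/55331) = 40989856/165993)
q(485) - 120868 = 40989856/165993 - 120868 = -20022252068/165993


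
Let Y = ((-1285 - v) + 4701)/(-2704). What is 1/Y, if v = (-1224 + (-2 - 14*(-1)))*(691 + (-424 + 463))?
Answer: -169/55511 ≈ -0.0030444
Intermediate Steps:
v = -884760 (v = (-1224 + (-2 + 14))*(691 + 39) = (-1224 + 12)*730 = -1212*730 = -884760)
Y = -55511/169 (Y = ((-1285 - 1*(-884760)) + 4701)/(-2704) = ((-1285 + 884760) + 4701)*(-1/2704) = (883475 + 4701)*(-1/2704) = 888176*(-1/2704) = -55511/169 ≈ -328.47)
1/Y = 1/(-55511/169) = -169/55511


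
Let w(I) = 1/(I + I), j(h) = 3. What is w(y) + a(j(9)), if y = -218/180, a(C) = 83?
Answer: 9002/109 ≈ 82.587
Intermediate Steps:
y = -109/90 (y = -218*1/180 = -109/90 ≈ -1.2111)
w(I) = 1/(2*I)
w(y) + a(j(9)) = 1/(2*(-109/90)) + 83 = (½)*(-90/109) + 83 = -45/109 + 83 = 9002/109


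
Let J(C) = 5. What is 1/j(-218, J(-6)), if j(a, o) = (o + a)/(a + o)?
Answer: 1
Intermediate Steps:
j(a, o) = 1 (j(a, o) = (a + o)/(a + o) = 1)
1/j(-218, J(-6)) = 1/1 = 1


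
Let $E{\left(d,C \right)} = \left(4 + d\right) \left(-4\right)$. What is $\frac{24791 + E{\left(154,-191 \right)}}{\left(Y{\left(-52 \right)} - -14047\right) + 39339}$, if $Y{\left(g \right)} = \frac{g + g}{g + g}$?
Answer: $\frac{24159}{53387} \approx 0.45253$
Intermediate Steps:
$Y{\left(g \right)} = 1$ ($Y{\left(g \right)} = \frac{2 g}{2 g} = 2 g \frac{1}{2 g} = 1$)
$E{\left(d,C \right)} = -16 - 4 d$
$\frac{24791 + E{\left(154,-191 \right)}}{\left(Y{\left(-52 \right)} - -14047\right) + 39339} = \frac{24791 - 632}{\left(1 - -14047\right) + 39339} = \frac{24791 - 632}{\left(1 + 14047\right) + 39339} = \frac{24791 - 632}{14048 + 39339} = \frac{24159}{53387}$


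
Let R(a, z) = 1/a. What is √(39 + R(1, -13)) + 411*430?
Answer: 176730 + 2*√10 ≈ 1.7674e+5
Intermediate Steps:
R(a, z) = 1/a
√(39 + R(1, -13)) + 411*430 = √(39 + 1/1) + 411*430 = √(39 + 1) + 176730 = √40 + 176730 = 2*√10 + 176730 = 176730 + 2*√10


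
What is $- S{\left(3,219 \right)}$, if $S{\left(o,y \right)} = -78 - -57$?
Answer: $21$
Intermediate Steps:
$S{\left(o,y \right)} = -21$ ($S{\left(o,y \right)} = -78 + 57 = -21$)
$- S{\left(3,219 \right)} = \left(-1\right) \left(-21\right) = 21$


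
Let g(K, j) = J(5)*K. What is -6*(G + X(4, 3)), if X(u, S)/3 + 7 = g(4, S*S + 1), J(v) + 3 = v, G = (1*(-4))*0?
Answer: -18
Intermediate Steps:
G = 0 (G = -4*0 = 0)
J(v) = -3 + v
g(K, j) = 2*K (g(K, j) = (-3 + 5)*K = 2*K)
X(u, S) = 3 (X(u, S) = -21 + 3*(2*4) = -21 + 3*8 = -21 + 24 = 3)
-6*(G + X(4, 3)) = -6*(0 + 3) = -6*3 = -18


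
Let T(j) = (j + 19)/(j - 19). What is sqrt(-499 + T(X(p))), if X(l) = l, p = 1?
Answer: I*sqrt(4501)/3 ≈ 22.363*I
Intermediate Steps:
T(j) = (19 + j)/(-19 + j)
sqrt(-499 + T(X(p))) = sqrt(-499 + (19 + 1)/(-19 + 1)) = sqrt(-499 + 20/(-18)) = sqrt(-499 - 1/18*20) = sqrt(-499 - 10/9) = sqrt(-4501/9) = I*sqrt(4501)/3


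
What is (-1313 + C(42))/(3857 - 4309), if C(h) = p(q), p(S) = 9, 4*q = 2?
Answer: 326/113 ≈ 2.8850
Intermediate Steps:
q = ½ (q = (¼)*2 = ½ ≈ 0.50000)
C(h) = 9
(-1313 + C(42))/(3857 - 4309) = (-1313 + 9)/(3857 - 4309) = -1304/(-452) = -1304*(-1/452) = 326/113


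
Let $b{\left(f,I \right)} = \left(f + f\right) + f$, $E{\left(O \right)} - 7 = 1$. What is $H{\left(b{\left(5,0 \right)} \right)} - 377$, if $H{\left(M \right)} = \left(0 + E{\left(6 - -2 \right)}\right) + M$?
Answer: $-354$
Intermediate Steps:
$E{\left(O \right)} = 8$ ($E{\left(O \right)} = 7 + 1 = 8$)
$b{\left(f,I \right)} = 3 f$ ($b{\left(f,I \right)} = 2 f + f = 3 f$)
$H{\left(M \right)} = 8 + M$ ($H{\left(M \right)} = \left(0 + 8\right) + M = 8 + M$)
$H{\left(b{\left(5,0 \right)} \right)} - 377 = \left(8 + 3 \cdot 5\right) - 377 = \left(8 + 15\right) - 377 = 23 - 377 = -354$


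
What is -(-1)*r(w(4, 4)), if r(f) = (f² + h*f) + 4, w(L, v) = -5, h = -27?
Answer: 164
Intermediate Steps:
r(f) = 4 + f² - 27*f (r(f) = (f² - 27*f) + 4 = 4 + f² - 27*f)
-(-1)*r(w(4, 4)) = -(-1)*(4 + (-5)² - 27*(-5)) = -(-1)*(4 + 25 + 135) = -(-1)*164 = -1*(-164) = 164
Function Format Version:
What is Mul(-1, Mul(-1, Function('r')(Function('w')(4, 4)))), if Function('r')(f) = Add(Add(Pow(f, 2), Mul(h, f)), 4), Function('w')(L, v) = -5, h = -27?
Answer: 164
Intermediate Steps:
Function('r')(f) = Add(4, Pow(f, 2), Mul(-27, f)) (Function('r')(f) = Add(Add(Pow(f, 2), Mul(-27, f)), 4) = Add(4, Pow(f, 2), Mul(-27, f)))
Mul(-1, Mul(-1, Function('r')(Function('w')(4, 4)))) = Mul(-1, Mul(-1, Add(4, Pow(-5, 2), Mul(-27, -5)))) = Mul(-1, Mul(-1, Add(4, 25, 135))) = Mul(-1, Mul(-1, 164)) = Mul(-1, -164) = 164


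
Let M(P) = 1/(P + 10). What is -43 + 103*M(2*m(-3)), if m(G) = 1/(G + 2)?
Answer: -241/8 ≈ -30.125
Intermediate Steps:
m(G) = 1/(2 + G)
M(P) = 1/(10 + P)
-43 + 103*M(2*m(-3)) = -43 + 103/(10 + 2/(2 - 3)) = -43 + 103/(10 + 2/(-1)) = -43 + 103/(10 + 2*(-1)) = -43 + 103/(10 - 2) = -43 + 103/8 = -241/8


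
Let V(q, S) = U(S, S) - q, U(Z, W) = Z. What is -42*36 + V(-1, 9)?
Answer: -1502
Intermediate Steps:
V(q, S) = S - q
-42*36 + V(-1, 9) = -42*36 + (9 - 1*(-1)) = -1512 + (9 + 1) = -1512 + 10 = -1502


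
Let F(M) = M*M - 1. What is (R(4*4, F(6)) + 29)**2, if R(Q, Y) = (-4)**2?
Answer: 2025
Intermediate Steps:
F(M) = -1 + M**2 (F(M) = M**2 - 1 = -1 + M**2)
R(Q, Y) = 16
(R(4*4, F(6)) + 29)**2 = (16 + 29)**2 = 45**2 = 2025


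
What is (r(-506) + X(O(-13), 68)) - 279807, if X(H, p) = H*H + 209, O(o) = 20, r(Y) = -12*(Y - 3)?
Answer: -273090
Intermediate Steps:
r(Y) = 36 - 12*Y (r(Y) = -12*(-3 + Y) = 36 - 12*Y)
X(H, p) = 209 + H² (X(H, p) = H² + 209 = 209 + H²)
(r(-506) + X(O(-13), 68)) - 279807 = ((36 - 12*(-506)) + (209 + 20²)) - 279807 = ((36 + 6072) + (209 + 400)) - 279807 = (6108 + 609) - 279807 = 6717 - 279807 = -273090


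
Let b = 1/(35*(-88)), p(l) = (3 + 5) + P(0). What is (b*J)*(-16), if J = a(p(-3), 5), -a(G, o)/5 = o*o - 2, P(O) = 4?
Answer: -46/77 ≈ -0.59740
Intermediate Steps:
p(l) = 12 (p(l) = (3 + 5) + 4 = 8 + 4 = 12)
b = -1/3080 (b = (1/35)*(-1/88) = -1/3080 ≈ -0.00032468)
a(G, o) = 10 - 5*o² (a(G, o) = -5*(o*o - 2) = -5*(o² - 2) = -5*(-2 + o²) = 10 - 5*o²)
J = -115 (J = 10 - 5*5² = 10 - 5*25 = 10 - 125 = -115)
(b*J)*(-16) = -1/3080*(-115)*(-16) = (23/616)*(-16) = -46/77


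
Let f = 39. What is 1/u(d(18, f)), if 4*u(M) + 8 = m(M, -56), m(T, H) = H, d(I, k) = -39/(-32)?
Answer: -1/16 ≈ -0.062500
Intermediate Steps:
d(I, k) = 39/32 (d(I, k) = -39*(-1/32) = 39/32)
u(M) = -16 (u(M) = -2 + (1/4)*(-56) = -2 - 14 = -16)
1/u(d(18, f)) = 1/(-16) = -1/16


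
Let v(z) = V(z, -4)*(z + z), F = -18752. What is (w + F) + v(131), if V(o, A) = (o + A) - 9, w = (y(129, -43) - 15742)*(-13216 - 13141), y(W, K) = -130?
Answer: 418350468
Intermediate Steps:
w = 418338304 (w = (-130 - 15742)*(-13216 - 13141) = -15872*(-26357) = 418338304)
V(o, A) = -9 + A + o (V(o, A) = (A + o) - 9 = -9 + A + o)
v(z) = 2*z*(-13 + z) (v(z) = (-9 - 4 + z)*(z + z) = (-13 + z)*(2*z) = 2*z*(-13 + z))
(w + F) + v(131) = (418338304 - 18752) + 2*131*(-13 + 131) = 418319552 + 2*131*118 = 418319552 + 30916 = 418350468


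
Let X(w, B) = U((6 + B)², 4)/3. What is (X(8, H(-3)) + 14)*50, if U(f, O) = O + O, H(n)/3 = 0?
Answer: 2500/3 ≈ 833.33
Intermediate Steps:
H(n) = 0 (H(n) = 3*0 = 0)
U(f, O) = 2*O
X(w, B) = 8/3 (X(w, B) = (2*4)/3 = 8*(⅓) = 8/3)
(X(8, H(-3)) + 14)*50 = (8/3 + 14)*50 = (50/3)*50 = 2500/3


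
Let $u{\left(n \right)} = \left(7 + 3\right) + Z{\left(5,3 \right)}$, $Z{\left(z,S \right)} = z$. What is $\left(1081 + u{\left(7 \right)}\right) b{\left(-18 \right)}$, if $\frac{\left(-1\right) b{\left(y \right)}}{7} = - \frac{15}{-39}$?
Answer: $- \frac{38360}{13} \approx -2950.8$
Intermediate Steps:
$b{\left(y \right)} = - \frac{35}{13}$ ($b{\left(y \right)} = - 7 \left(- \frac{15}{-39}\right) = - 7 \left(\left(-15\right) \left(- \frac{1}{39}\right)\right) = \left(-7\right) \frac{5}{13} = - \frac{35}{13}$)
$u{\left(n \right)} = 15$ ($u{\left(n \right)} = \left(7 + 3\right) + 5 = 10 + 5 = 15$)
$\left(1081 + u{\left(7 \right)}\right) b{\left(-18 \right)} = \left(1081 + 15\right) \left(- \frac{35}{13}\right) = 1096 \left(- \frac{35}{13}\right) = - \frac{38360}{13}$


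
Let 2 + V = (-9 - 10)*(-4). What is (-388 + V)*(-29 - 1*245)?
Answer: 86036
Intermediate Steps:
V = 74 (V = -2 + (-9 - 10)*(-4) = -2 - 19*(-4) = -2 + 76 = 74)
(-388 + V)*(-29 - 1*245) = (-388 + 74)*(-29 - 1*245) = -314*(-29 - 245) = -314*(-274) = 86036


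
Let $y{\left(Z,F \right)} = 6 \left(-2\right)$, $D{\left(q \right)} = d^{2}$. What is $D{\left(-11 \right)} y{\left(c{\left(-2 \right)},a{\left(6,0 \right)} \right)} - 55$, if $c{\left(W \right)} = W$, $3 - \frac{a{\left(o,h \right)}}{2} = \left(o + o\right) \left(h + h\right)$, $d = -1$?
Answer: $-67$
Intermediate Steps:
$D{\left(q \right)} = 1$ ($D{\left(q \right)} = \left(-1\right)^{2} = 1$)
$a{\left(o,h \right)} = 6 - 8 h o$ ($a{\left(o,h \right)} = 6 - 2 \left(o + o\right) \left(h + h\right) = 6 - 2 \cdot 2 o 2 h = 6 - 2 \cdot 4 h o = 6 - 8 h o$)
$y{\left(Z,F \right)} = -12$
$D{\left(-11 \right)} y{\left(c{\left(-2 \right)},a{\left(6,0 \right)} \right)} - 55 = 1 \left(-12\right) - 55 = -12 - 55 = -67$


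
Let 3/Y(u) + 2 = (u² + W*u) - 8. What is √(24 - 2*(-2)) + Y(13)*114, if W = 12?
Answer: 38/35 + 2*√7 ≈ 6.3772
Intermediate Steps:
Y(u) = 3/(-10 + u² + 12*u) (Y(u) = 3/(-2 + ((u² + 12*u) - 8)) = 3/(-2 + (-8 + u² + 12*u)) = 3/(-10 + u² + 12*u))
√(24 - 2*(-2)) + Y(13)*114 = √(24 - 2*(-2)) + (3/(-10 + 13² + 12*13))*114 = √(24 + 4) + (3/(-10 + 169 + 156))*114 = √28 + (3/315)*114 = 2*√7 + (3*(1/315))*114 = 2*√7 + (1/105)*114 = 2*√7 + 38/35 = 38/35 + 2*√7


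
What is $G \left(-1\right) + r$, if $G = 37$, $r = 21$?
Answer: $-16$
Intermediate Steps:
$G \left(-1\right) + r = 37 \left(-1\right) + 21 = -37 + 21 = -16$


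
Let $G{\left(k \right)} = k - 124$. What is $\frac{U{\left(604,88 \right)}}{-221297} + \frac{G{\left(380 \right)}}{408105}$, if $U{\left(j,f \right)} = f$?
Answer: $\frac{20738792}{90312412185} \approx 0.00022963$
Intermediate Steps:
$G{\left(k \right)} = -124 + k$ ($G{\left(k \right)} = k - 124 = -124 + k$)
$\frac{U{\left(604,88 \right)}}{-221297} + \frac{G{\left(380 \right)}}{408105} = \frac{88}{-221297} + \frac{-124 + 380}{408105} = 88 \left(- \frac{1}{221297}\right) + 256 \cdot \frac{1}{408105} = - \frac{88}{221297} + \frac{256}{408105} = \frac{20738792}{90312412185}$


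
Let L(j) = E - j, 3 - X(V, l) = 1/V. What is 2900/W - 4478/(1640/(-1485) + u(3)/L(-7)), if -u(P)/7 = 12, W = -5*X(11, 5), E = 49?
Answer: 18811991/12376 ≈ 1520.0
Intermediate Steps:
X(V, l) = 3 - 1/V
L(j) = 49 - j
W = -160/11 (W = -5*(3 - 1/11) = -5*32/11 = -160/11 ≈ -14.545)
u(P) = -84 (u(P) = -7*12 = -84)
2900/W - 4478/(1640/(-1485) + u(3)/L(-7)) = 2900/(-160/11) - 4478/(1640/(-1485) - 84/(49 - 1*(-7))) = 2900*(-11/160) - 4478/(1640*(-1/1485) - 84/(49 + 7)) = -1595/8 - 4478/(-328/297 - 84/56) = -1595/8 - 4478/(-328/297 - 84*1/56) = -1595/8 - 4478/(-328/297 - 3/2) = -1595/8 - 4478/(-1547/594) = -1595/8 - 4478*(-594/1547) = -1595/8 + 2659932/1547 = 18811991/12376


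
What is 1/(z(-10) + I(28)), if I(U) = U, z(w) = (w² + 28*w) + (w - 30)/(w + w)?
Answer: -1/150 ≈ -0.0066667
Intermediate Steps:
z(w) = w² + 28*w + (-30 + w)/(2*w) (z(w) = (w² + 28*w) + (-30 + w)/((2*w)) = (w² + 28*w) + (-30 + w)*(1/(2*w)) = (w² + 28*w) + (-30 + w)/(2*w) = w² + 28*w + (-30 + w)/(2*w))
1/(z(-10) + I(28)) = 1/((½ + (-10)² - 15/(-10) + 28*(-10)) + 28) = 1/((½ + 100 - 15*(-⅒) - 280) + 28) = 1/((½ + 100 + 3/2 - 280) + 28) = 1/(-178 + 28) = 1/(-150) = -1/150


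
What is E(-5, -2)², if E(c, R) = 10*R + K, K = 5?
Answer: 225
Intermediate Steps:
E(c, R) = 5 + 10*R (E(c, R) = 10*R + 5 = 5 + 10*R)
E(-5, -2)² = (5 + 10*(-2))² = (5 - 20)² = (-15)² = 225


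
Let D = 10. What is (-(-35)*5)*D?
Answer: 1750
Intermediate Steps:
(-(-35)*5)*D = -(-35)*5*10 = -7*(-25)*10 = 175*10 = 1750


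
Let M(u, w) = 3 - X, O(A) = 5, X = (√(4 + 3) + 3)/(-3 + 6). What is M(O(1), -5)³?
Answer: (6 - √7)³/27 ≈ 1.3977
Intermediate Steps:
X = 1 + √7/3 (X = (√7 + 3)/3 = (3 + √7)*(⅓) = 1 + √7/3 ≈ 1.8819)
M(u, w) = 2 - √7/3 (M(u, w) = 3 - (1 + √7/3) = 3 + (-1 - √7/3) = 2 - √7/3)
M(O(1), -5)³ = (2 - √7/3)³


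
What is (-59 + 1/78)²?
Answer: 21169201/6084 ≈ 3479.5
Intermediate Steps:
(-59 + 1/78)² = (-4601/78)² = 21169201/6084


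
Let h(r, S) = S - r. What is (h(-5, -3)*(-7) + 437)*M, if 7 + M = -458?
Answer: -196695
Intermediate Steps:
M = -465 (M = -7 - 458 = -465)
(h(-5, -3)*(-7) + 437)*M = ((-3 - 1*(-5))*(-7) + 437)*(-465) = ((-3 + 5)*(-7) + 437)*(-465) = (2*(-7) + 437)*(-465) = (-14 + 437)*(-465) = 423*(-465) = -196695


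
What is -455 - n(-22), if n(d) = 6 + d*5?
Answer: -351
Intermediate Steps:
n(d) = 6 + 5*d
-455 - n(-22) = -455 - (6 + 5*(-22)) = -455 - (6 - 110) = -455 - 1*(-104) = -455 + 104 = -351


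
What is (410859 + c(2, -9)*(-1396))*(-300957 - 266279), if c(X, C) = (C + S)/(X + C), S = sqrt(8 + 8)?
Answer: -1627418802788/7 ≈ -2.3249e+11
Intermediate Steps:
S = 4 (S = sqrt(16) = 4)
c(X, C) = (4 + C)/(C + X) (c(X, C) = (C + 4)/(X + C) = (4 + C)/(C + X))
(410859 + c(2, -9)*(-1396))*(-300957 - 266279) = (410859 + ((4 - 9)/(-9 + 2))*(-1396))*(-300957 - 266279) = (410859 + (-5/(-7))*(-1396))*(-567236) = (410859 - 1/7*(-5)*(-1396))*(-567236) = (410859 + (5/7)*(-1396))*(-567236) = (410859 - 6980/7)*(-567236) = (2869033/7)*(-567236) = -1627418802788/7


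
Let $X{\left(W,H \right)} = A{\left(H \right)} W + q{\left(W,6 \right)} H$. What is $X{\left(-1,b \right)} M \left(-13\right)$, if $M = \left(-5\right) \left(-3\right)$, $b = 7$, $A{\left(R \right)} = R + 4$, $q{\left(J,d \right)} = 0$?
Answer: $2145$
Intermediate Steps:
$A{\left(R \right)} = 4 + R$
$M = 15$
$X{\left(W,H \right)} = W \left(4 + H\right)$ ($X{\left(W,H \right)} = \left(4 + H\right) W + 0 H = W \left(4 + H\right) + 0 = W \left(4 + H\right)$)
$X{\left(-1,b \right)} M \left(-13\right) = - (4 + 7) 15 \left(-13\right) = \left(-1\right) 11 \cdot 15 \left(-13\right) = \left(-11\right) 15 \left(-13\right) = \left(-165\right) \left(-13\right) = 2145$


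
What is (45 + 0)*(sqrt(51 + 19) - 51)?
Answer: -2295 + 45*sqrt(70) ≈ -1918.5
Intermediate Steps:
(45 + 0)*(sqrt(51 + 19) - 51) = 45*(sqrt(70) - 51) = 45*(-51 + sqrt(70)) = -2295 + 45*sqrt(70)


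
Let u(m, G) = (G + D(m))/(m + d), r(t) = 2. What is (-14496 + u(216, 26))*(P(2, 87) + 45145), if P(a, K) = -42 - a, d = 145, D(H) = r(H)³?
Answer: -236014525222/361 ≈ -6.5378e+8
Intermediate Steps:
D(H) = 8 (D(H) = 2³ = 8)
u(m, G) = (8 + G)/(145 + m) (u(m, G) = (G + 8)/(m + 145) = (8 + G)/(145 + m))
(-14496 + u(216, 26))*(P(2, 87) + 45145) = (-14496 + (8 + 26)/(145 + 216))*((-42 - 1*2) + 45145) = (-14496 + 34/361)*((-42 - 2) + 45145) = (-14496 + (1/361)*34)*(-44 + 45145) = (-14496 + 34/361)*45101 = -5233022/361*45101 = -236014525222/361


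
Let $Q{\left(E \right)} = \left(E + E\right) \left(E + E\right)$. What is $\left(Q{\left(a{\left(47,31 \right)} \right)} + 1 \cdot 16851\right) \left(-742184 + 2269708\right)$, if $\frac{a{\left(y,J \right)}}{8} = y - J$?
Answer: $125848119788$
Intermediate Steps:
$a{\left(y,J \right)} = - 8 J + 8 y$ ($a{\left(y,J \right)} = 8 \left(y - J\right) = - 8 J + 8 y$)
$Q{\left(E \right)} = 4 E^{2}$ ($Q{\left(E \right)} = 2 E 2 E = 4 E^{2}$)
$\left(Q{\left(a{\left(47,31 \right)} \right)} + 1 \cdot 16851\right) \left(-742184 + 2269708\right) = \left(4 \left(\left(-8\right) 31 + 8 \cdot 47\right)^{2} + 1 \cdot 16851\right) \left(-742184 + 2269708\right) = \left(4 \left(-248 + 376\right)^{2} + 16851\right) 1527524 = \left(4 \cdot 128^{2} + 16851\right) 1527524 = \left(4 \cdot 16384 + 16851\right) 1527524 = \left(65536 + 16851\right) 1527524 = 82387 \cdot 1527524 = 125848119788$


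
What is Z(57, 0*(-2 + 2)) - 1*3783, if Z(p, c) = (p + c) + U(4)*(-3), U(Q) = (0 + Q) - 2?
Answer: -3732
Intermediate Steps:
U(Q) = -2 + Q (U(Q) = Q - 2 = -2 + Q)
Z(p, c) = -6 + c + p (Z(p, c) = (p + c) + (-2 + 4)*(-3) = (c + p) + 2*(-3) = (c + p) - 6 = -6 + c + p)
Z(57, 0*(-2 + 2)) - 1*3783 = (-6 + 0*(-2 + 2) + 57) - 1*3783 = (-6 + 0*0 + 57) - 3783 = (-6 + 0 + 57) - 3783 = 51 - 3783 = -3732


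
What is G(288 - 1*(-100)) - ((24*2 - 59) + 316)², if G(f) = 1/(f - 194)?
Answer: -18046849/194 ≈ -93025.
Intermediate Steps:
G(f) = 1/(-194 + f)
G(288 - 1*(-100)) - ((24*2 - 59) + 316)² = 1/(-194 + (288 - 1*(-100))) - ((24*2 - 59) + 316)² = 1/(-194 + (288 + 100)) - ((48 - 59) + 316)² = 1/(-194 + 388) - (-11 + 316)² = 1/194 - 1*305² = 1/194 - 1*93025 = 1/194 - 93025 = -18046849/194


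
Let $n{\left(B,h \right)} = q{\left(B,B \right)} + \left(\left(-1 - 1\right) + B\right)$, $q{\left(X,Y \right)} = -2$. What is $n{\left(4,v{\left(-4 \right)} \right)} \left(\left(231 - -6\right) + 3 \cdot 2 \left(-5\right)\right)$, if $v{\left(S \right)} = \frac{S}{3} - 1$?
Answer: $0$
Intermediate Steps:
$v{\left(S \right)} = -1 + \frac{S}{3}$ ($v{\left(S \right)} = S \frac{1}{3} - 1 = \frac{S}{3} - 1 = -1 + \frac{S}{3}$)
$n{\left(B,h \right)} = -4 + B$ ($n{\left(B,h \right)} = -2 + \left(\left(-1 - 1\right) + B\right) = -2 + \left(-2 + B\right) = -4 + B$)
$n{\left(4,v{\left(-4 \right)} \right)} \left(\left(231 - -6\right) + 3 \cdot 2 \left(-5\right)\right) = \left(-4 + 4\right) \left(\left(231 - -6\right) + 3 \cdot 2 \left(-5\right)\right) = 0 \left(\left(231 + 6\right) + 6 \left(-5\right)\right) = 0 \left(237 - 30\right) = 0 \cdot 207 = 0$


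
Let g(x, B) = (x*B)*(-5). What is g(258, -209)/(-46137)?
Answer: -89870/15379 ≈ -5.8437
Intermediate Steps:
g(x, B) = -5*B*x (g(x, B) = (B*x)*(-5) = -5*B*x)
g(258, -209)/(-46137) = -5*(-209)*258/(-46137) = 269610*(-1/46137) = -89870/15379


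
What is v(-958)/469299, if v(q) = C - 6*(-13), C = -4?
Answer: 74/469299 ≈ 0.00015768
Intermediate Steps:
v(q) = 74 (v(q) = -4 - 6*(-13) = -4 + 78 = 74)
v(-958)/469299 = 74/469299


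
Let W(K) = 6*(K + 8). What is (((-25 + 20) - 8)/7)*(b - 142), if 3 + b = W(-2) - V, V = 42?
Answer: 1963/7 ≈ 280.43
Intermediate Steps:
W(K) = 48 + 6*K (W(K) = 6*(8 + K) = 48 + 6*K)
b = -9 (b = -3 + ((48 + 6*(-2)) - 1*42) = -3 + ((48 - 12) - 42) = -3 + (36 - 42) = -3 - 6 = -9)
(((-25 + 20) - 8)/7)*(b - 142) = (((-25 + 20) - 8)/7)*(-9 - 142) = ((-5 - 8)*(1/7))*(-151) = -13*1/7*(-151) = -13/7*(-151) = 1963/7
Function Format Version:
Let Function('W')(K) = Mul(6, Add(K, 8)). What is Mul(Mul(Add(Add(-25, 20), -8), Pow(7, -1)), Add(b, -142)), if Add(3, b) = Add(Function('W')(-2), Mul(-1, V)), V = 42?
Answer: Rational(1963, 7) ≈ 280.43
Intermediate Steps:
Function('W')(K) = Add(48, Mul(6, K)) (Function('W')(K) = Mul(6, Add(8, K)) = Add(48, Mul(6, K)))
b = -9 (b = Add(-3, Add(Add(48, Mul(6, -2)), Mul(-1, 42))) = Add(-3, Add(Add(48, -12), -42)) = Add(-3, Add(36, -42)) = Add(-3, -6) = -9)
Mul(Mul(Add(Add(-25, 20), -8), Pow(7, -1)), Add(b, -142)) = Mul(Mul(Add(Add(-25, 20), -8), Pow(7, -1)), Add(-9, -142)) = Mul(Mul(Add(-5, -8), Rational(1, 7)), -151) = Mul(Mul(-13, Rational(1, 7)), -151) = Mul(Rational(-13, 7), -151) = Rational(1963, 7)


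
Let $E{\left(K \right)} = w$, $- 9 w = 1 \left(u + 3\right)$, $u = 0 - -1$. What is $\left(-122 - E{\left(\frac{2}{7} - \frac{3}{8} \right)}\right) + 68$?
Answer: $- \frac{482}{9} \approx -53.556$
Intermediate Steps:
$u = 1$ ($u = 0 + 1 = 1$)
$w = - \frac{4}{9}$ ($w = - \frac{1 \left(1 + 3\right)}{9} = - \frac{1 \cdot 4}{9} = \left(- \frac{1}{9}\right) 4 = - \frac{4}{9} \approx -0.44444$)
$E{\left(K \right)} = - \frac{4}{9}$
$\left(-122 - E{\left(\frac{2}{7} - \frac{3}{8} \right)}\right) + 68 = \left(-122 - - \frac{4}{9}\right) + 68 = \left(-122 + \frac{4}{9}\right) + 68 = - \frac{1094}{9} + 68 = - \frac{482}{9}$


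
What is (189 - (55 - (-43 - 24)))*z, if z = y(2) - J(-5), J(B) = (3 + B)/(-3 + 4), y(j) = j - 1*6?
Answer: -134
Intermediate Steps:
y(j) = -6 + j (y(j) = j - 6 = -6 + j)
J(B) = 3 + B (J(B) = (3 + B)/1 = (3 + B)*1 = 3 + B)
z = -2 (z = (-6 + 2) - (3 - 5) = -4 - 1*(-2) = -4 + 2 = -2)
(189 - (55 - (-43 - 24)))*z = (189 - (55 - (-43 - 24)))*(-2) = (189 - (55 - 1*(-67)))*(-2) = (189 - (55 + 67))*(-2) = (189 - 1*122)*(-2) = (189 - 122)*(-2) = 67*(-2) = -134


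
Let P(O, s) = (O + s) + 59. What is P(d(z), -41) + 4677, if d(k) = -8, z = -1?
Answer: 4687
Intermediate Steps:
P(O, s) = 59 + O + s
P(d(z), -41) + 4677 = (59 - 8 - 41) + 4677 = 10 + 4677 = 4687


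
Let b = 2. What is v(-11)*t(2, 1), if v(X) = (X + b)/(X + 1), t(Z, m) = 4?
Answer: 18/5 ≈ 3.6000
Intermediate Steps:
v(X) = (2 + X)/(1 + X) (v(X) = (X + 2)/(X + 1) = (2 + X)/(1 + X))
v(-11)*t(2, 1) = ((2 - 11)/(1 - 11))*4 = (-9/(-10))*4 = -1/10*(-9)*4 = (9/10)*4 = 18/5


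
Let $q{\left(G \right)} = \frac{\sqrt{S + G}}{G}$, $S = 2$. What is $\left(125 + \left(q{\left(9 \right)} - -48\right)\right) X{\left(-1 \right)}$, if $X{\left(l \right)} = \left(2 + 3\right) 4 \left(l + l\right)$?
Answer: $-6920 - \frac{40 \sqrt{11}}{9} \approx -6934.7$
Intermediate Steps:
$X{\left(l \right)} = 40 l$ ($X{\left(l \right)} = 5 \cdot 4 \cdot 2 l = 20 \cdot 2 l = 40 l$)
$q{\left(G \right)} = \frac{\sqrt{2 + G}}{G}$
$\left(125 + \left(q{\left(9 \right)} - -48\right)\right) X{\left(-1 \right)} = \left(125 + \left(\frac{\sqrt{2 + 9}}{9} - -48\right)\right) 40 \left(-1\right) = \left(125 + \left(\frac{\sqrt{11}}{9} + 48\right)\right) \left(-40\right) = \left(125 + \left(48 + \frac{\sqrt{11}}{9}\right)\right) \left(-40\right) = \left(173 + \frac{\sqrt{11}}{9}\right) \left(-40\right) = -6920 - \frac{40 \sqrt{11}}{9}$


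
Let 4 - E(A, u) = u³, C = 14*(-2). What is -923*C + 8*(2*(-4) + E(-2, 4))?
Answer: 25300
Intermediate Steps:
C = -28
E(A, u) = 4 - u³
-923*C + 8*(2*(-4) + E(-2, 4)) = -923*(-28) + 8*(2*(-4) + (4 - 1*4³)) = 25844 + 8*(-8 + (4 - 1*64)) = 25844 + 8*(-8 + (4 - 64)) = 25844 + 8*(-8 - 60) = 25844 + 8*(-68) = 25844 - 544 = 25300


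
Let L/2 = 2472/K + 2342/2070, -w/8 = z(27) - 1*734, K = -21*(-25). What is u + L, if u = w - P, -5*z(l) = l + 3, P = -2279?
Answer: 297431881/36225 ≈ 8210.7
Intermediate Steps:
K = 525
z(l) = -⅗ - l/5 (z(l) = -(l + 3)/5 = -(3 + l)/5 = -⅗ - l/5)
w = 5920 (w = -8*((-⅗ - ⅕*27) - 1*734) = -8*((-⅗ - 27/5) - 734) = -8*(-6 - 734) = -8*(-740) = 5920)
u = 8199 (u = 5920 - 1*(-2279) = 5920 + 2279 = 8199)
L = 423106/36225 (L = 2*(2472/525 + 2342/2070) = 2*(2472*(1/525) + 2342*(1/2070)) = 2*(824/175 + 1171/1035) = 2*(211553/36225) = 423106/36225 ≈ 11.680)
u + L = 8199 + 423106/36225 = 297431881/36225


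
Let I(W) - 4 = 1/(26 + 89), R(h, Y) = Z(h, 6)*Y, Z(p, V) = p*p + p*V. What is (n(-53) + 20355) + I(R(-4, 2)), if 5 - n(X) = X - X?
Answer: 2341861/115 ≈ 20364.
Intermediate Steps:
Z(p, V) = p² + V*p
n(X) = 5 (n(X) = 5 - (X - X) = 5 - 1*0 = 5 + 0 = 5)
R(h, Y) = Y*h*(6 + h) (R(h, Y) = (h*(6 + h))*Y = Y*h*(6 + h))
I(W) = 461/115 (I(W) = 4 + 1/(26 + 89) = 4 + 1/115 = 461/115)
(n(-53) + 20355) + I(R(-4, 2)) = (5 + 20355) + 461/115 = 20360 + 461/115 = 2341861/115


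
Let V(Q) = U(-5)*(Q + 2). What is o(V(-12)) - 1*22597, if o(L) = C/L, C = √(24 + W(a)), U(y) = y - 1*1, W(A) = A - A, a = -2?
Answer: -22597 + √6/30 ≈ -22597.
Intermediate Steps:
W(A) = 0
U(y) = -1 + y (U(y) = y - 1 = -1 + y)
C = 2*√6 (C = √(24 + 0) = √24 = 2*√6 ≈ 4.8990)
V(Q) = -12 - 6*Q (V(Q) = (-1 - 5)*(Q + 2) = -6*(2 + Q) = -12 - 6*Q)
o(L) = 2*√6/L (o(L) = (2*√6)/L = 2*√6/L)
o(V(-12)) - 1*22597 = 2*√6/(-12 - 6*(-12)) - 1*22597 = 2*√6/(-12 + 72) - 22597 = 2*√6/60 - 22597 = 2*√6*(1/60) - 22597 = √6/30 - 22597 = -22597 + √6/30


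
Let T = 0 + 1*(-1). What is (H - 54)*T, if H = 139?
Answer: -85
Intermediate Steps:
T = -1 (T = 0 - 1 = -1)
(H - 54)*T = (139 - 54)*(-1) = 85*(-1) = -85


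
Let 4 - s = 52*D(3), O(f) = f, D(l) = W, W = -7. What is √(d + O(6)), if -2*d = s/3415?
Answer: √69344990/3415 ≈ 2.4385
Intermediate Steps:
D(l) = -7
s = 368 (s = 4 - 52*(-7) = 4 - 1*(-364) = 4 + 364 = 368)
d = -184/3415 ≈ -0.053880
√(d + O(6)) = √(-184/3415 + 6) = √(20306/3415) = √69344990/3415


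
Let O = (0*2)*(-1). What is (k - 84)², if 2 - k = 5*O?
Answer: 6724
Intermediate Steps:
O = 0 (O = 0*(-1) = 0)
k = 2 (k = 2 - 5*0 = 2 - 1*0 = 2 + 0 = 2)
(k - 84)² = (2 - 84)² = (-82)² = 6724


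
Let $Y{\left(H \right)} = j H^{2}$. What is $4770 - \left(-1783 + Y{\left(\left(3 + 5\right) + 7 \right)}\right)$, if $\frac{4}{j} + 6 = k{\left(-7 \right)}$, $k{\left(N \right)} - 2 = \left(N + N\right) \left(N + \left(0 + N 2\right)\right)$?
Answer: $\frac{189947}{29} \approx 6549.9$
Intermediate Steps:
$k{\left(N \right)} = 2 + 6 N^{2}$ ($k{\left(N \right)} = 2 + \left(N + N\right) \left(N + \left(0 + N 2\right)\right) = 2 + 2 N \left(N + \left(0 + 2 N\right)\right) = 2 + 2 N \left(N + 2 N\right) = 2 + 2 N 3 N = 2 + 6 N^{2}$)
$j = \frac{2}{145}$ ($j = \frac{4}{-6 + \left(2 + 6 \left(-7\right)^{2}\right)} = \frac{4}{-6 + \left(2 + 6 \cdot 49\right)} = \frac{4}{-6 + \left(2 + 294\right)} = \frac{4}{-6 + 296} = \frac{4}{290} = 4 \cdot \frac{1}{290} = \frac{2}{145} \approx 0.013793$)
$Y{\left(H \right)} = \frac{2 H^{2}}{145}$
$4770 - \left(-1783 + Y{\left(\left(3 + 5\right) + 7 \right)}\right) = 4770 + \left(1783 - \frac{2 \left(\left(3 + 5\right) + 7\right)^{2}}{145}\right) = 4770 + \left(1783 - \frac{2 \left(8 + 7\right)^{2}}{145}\right) = 4770 + \left(1783 - \frac{2 \cdot 15^{2}}{145}\right) = 4770 + \left(1783 - \frac{2}{145} \cdot 225\right) = 4770 + \left(1783 - \frac{90}{29}\right) = 4770 + \frac{51617}{29} = \frac{189947}{29}$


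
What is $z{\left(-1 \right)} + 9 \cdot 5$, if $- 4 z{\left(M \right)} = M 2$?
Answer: $\frac{91}{2} \approx 45.5$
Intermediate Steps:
$z{\left(M \right)} = - \frac{M}{2}$ ($z{\left(M \right)} = - \frac{M 2}{4} = - \frac{2 M}{4} = - \frac{M}{2}$)
$z{\left(-1 \right)} + 9 \cdot 5 = \left(- \frac{1}{2}\right) \left(-1\right) + 9 \cdot 5 = \frac{1}{2} + 45 = \frac{91}{2}$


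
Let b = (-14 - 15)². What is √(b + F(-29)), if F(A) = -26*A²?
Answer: 145*I ≈ 145.0*I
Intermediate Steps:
b = 841 (b = (-29)² = 841)
√(b + F(-29)) = √(841 - 26*(-29)²) = √(841 - 26*841) = √(841 - 21866) = √(-21025) = 145*I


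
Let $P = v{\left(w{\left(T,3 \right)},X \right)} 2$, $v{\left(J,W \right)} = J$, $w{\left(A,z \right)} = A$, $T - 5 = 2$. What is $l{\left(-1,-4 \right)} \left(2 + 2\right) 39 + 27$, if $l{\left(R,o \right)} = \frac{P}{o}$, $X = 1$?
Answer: $-519$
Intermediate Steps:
$T = 7$ ($T = 5 + 2 = 7$)
$P = 14$ ($P = 7 \cdot 2 = 14$)
$l{\left(R,o \right)} = \frac{14}{o}$
$l{\left(-1,-4 \right)} \left(2 + 2\right) 39 + 27 = \frac{14}{-4} \left(2 + 2\right) 39 + 27 = 14 \left(- \frac{1}{4}\right) 4 \cdot 39 + 27 = \left(- \frac{7}{2}\right) 4 \cdot 39 + 27 = \left(-14\right) 39 + 27 = -546 + 27 = -519$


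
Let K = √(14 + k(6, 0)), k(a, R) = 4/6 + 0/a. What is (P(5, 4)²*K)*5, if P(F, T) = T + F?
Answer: 270*√33 ≈ 1551.0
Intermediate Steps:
P(F, T) = F + T
k(a, R) = ⅔ (k(a, R) = 4*(⅙) + 0 = ⅔ + 0 = ⅔)
K = 2*√33/3 (K = √(14 + ⅔) = √(44/3) = 2*√33/3 ≈ 3.8297)
(P(5, 4)²*K)*5 = ((5 + 4)²*(2*√33/3))*5 = (9²*(2*√33/3))*5 = (81*(2*√33/3))*5 = (54*√33)*5 = 270*√33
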